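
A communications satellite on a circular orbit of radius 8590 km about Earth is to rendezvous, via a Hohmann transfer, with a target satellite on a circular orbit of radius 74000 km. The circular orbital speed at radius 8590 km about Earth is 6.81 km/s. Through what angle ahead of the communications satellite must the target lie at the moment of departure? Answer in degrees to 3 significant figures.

φ = 105°

From the circular-orbit relation v² = μ/r at r = 8590 km: μ = v²r = (6.81)² × 8590 = 3.98371×10^5 km³/s².
Transfer-ellipse semi-major axis a_t = (r₁ + r₂)/2 = (8590 + 74000)/2 = 41295 km.
Transfer time t = π√(a_t³/μ) = 41769 s.
Target angular speed ω₂ = √(μ/r₂³) = 3.1354×10^-5 rad/s.
Angle swept by the target during transfer: ω₂·t = 1.30963 rad = 75.04°.
The communications satellite traverses 180° on the transfer ellipse, so the target must lead by 180° − 75.04° = 105°.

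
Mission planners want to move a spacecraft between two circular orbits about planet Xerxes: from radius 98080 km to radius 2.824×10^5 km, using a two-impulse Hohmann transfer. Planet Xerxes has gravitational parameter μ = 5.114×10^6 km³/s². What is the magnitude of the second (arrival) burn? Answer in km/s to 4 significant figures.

The Hohmann ellipse has a_t = (r₁ + r₂)/2 = 1.9024×10^5 km.
On the circular orbit at r = 2.824×10^5 km, v_c = √(μ/r) = 4.2555 km/s.
Transfer-orbit speed at the same r (vis-viva, a = a_t): v_t = √[μ(2/r − 1/a_t)] = 3.0555 km/s.
Δv₂ = |v_t − v_c| = |3.0555 − 4.2555| = 1.200 km/s.

Δv₂ = 1.200 km/s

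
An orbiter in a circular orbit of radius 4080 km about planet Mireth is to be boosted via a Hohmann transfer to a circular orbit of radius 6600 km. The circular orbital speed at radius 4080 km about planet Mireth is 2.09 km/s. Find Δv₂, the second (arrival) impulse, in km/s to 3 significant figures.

Δv₂ = 0.207 km/s

From the circular-orbit relation v² = μ/r at r = 4080 km: μ = v²r = (2.09)² × 4080 = 17821.8 km³/s².
The Hohmann ellipse has a_t = (r₁ + r₂)/2 = 5340 km.
Circular speed at r = 6600 km: v_c = √(μ/r) = 1.6433 km/s.
Vis-viva on the transfer ellipse at r = 6600 km gives v_t = √[μ(2/r − 1/a_t)] = 1.4364 km/s.
Δv₂ = |v_t − v_c| = |1.4364 − 1.6433| = 0.2069 km/s.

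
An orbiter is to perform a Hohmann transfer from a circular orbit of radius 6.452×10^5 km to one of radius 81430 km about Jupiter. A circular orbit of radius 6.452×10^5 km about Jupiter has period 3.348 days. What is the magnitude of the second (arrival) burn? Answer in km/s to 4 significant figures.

From Kepler's third law T² = 4π²r³/μ at r = 6.452×10^5 km, T = 3.348 days = 3.348 × 86400 s = 2.892672×10^5 s: μ = 4π²r³/T² = 1.26720×10^8 km³/s².
Transfer-ellipse semi-major axis a_t = (r₁ + r₂)/2 = (6.452×10^5 + 81430)/2 = 3.63315×10^5 km.
On the circular orbit at r = 81430 km, v_c = √(μ/r) = 39.45 km/s.
Vis-viva on the transfer ellipse at r = 81430 km gives v_t = √[μ(2/r − 1/a_t)] = 52.57 km/s.
Δv₂ = |v_t − v_c| = |52.57 − 39.45| = 13.12 km/s.

Δv₂ = 13.12 km/s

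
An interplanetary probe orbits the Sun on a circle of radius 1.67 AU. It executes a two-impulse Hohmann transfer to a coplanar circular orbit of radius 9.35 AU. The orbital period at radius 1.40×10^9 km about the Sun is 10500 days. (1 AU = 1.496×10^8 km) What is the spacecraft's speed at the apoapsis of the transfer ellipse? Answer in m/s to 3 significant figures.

From Kepler's third law T² = 4π²r³/μ at r = 1.40×10^9 km, T = 10500 days = 10500 × 86400 s = 9.072×10^8 s: μ = 4π²r³/T² = 1.31625×10^11 km³/s².
In km: r₁ = 1.67 × 1.496×10^8 = 2.49832×10^8 km; r₂ = 9.35 × 1.496×10^8 = 1.39876×10^9 km.
The Hohmann ellipse has a_t = (r₁ + r₂)/2 = 8.24296×10^8 km.
At apoapsis, r = 1.39876×10^9 km.
Applying v² = μ(2/r − 1/a_t): v = 5.340 km/s.

v = 5340 m/s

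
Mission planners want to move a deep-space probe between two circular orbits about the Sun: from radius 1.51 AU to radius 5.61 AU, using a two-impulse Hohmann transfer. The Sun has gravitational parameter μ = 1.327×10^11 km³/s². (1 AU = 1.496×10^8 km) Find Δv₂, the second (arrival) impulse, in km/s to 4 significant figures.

In km: r₁ = 1.51 × 1.496×10^8 = 2.25896×10^8 km; r₂ = 5.61 × 1.496×10^8 = 8.39256×10^8 km.
Transfer-ellipse semi-major axis a_t = (r₁ + r₂)/2 = (2.25896×10^8 + 8.39256×10^8)/2 = 5.32576×10^8 km.
Circular speed at r = 8.39256×10^8 km: v_c = √(μ/r) = 12.574 km/s.
Transfer-orbit speed at the same r (vis-viva, a = a_t): v_t = √[μ(2/r − 1/a_t)] = 8.1894 km/s.
Δv₂ = |v_t − v_c| = |8.1894 − 12.574| = 4.385 km/s.

Δv₂ = 4.385 km/s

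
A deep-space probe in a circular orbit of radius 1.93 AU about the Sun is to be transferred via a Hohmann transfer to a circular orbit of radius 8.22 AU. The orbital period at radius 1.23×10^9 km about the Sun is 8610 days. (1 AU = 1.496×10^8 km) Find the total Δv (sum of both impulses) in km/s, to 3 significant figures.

From Kepler's third law T² = 4π²r³/μ at r = 1.23×10^9 km, T = 8610 days = 8610 × 86400 s = 7.43904×10^8 s: μ = 4π²r³/T² = 1.32752×10^11 km³/s².
In km: r₁ = 1.93 × 1.496×10^8 = 2.88728×10^8 km; r₂ = 8.22 × 1.496×10^8 = 1.229712×10^9 km.
Transfer-ellipse semi-major axis a_t = (r₁ + r₂)/2 = (2.88728×10^8 + 1.229712×10^9)/2 = 7.5922×10^8 km.
Circular speed at r₁: v₁ = √(μ/r₁) = √(1.32752×10^11/2.88728×10^8) = 21.4425 km/s.
Transfer-orbit speed at r₁ (vis-viva): v_p = √[μ(2/r₁ − 1/a_t)] = 27.2894 km/s.
First burn Δv₁ = |v_p − v₁| = 5.847 km/s.
At r₂, v₂ = √(μ/r₂) = 10.39 km/s.
Transfer-orbit speed at r₂: v_a = √[μ(2/r₂ − 1/a_t)] = 6.407 km/s.
Second burn Δv₂ = |v₂ − v_a| = 3.983 km/s.
Total Δv = Δv₁ + Δv₂ = 9.830 km/s.

Δv = 9.83 km/s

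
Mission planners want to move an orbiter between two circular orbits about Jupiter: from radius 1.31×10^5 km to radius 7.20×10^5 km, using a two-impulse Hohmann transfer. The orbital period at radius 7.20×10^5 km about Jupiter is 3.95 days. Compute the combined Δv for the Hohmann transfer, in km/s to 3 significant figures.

From Kepler's third law T² = 4π²r³/μ at r = 7.20×10^5 km, T = 3.95 days = 3.95 × 86400 s = 3.4128×10^5 s: μ = 4π²r³/T² = 1.26513×10^8 km³/s².
Transfer-ellipse semi-major axis a_t = (r₁ + r₂)/2 = (1.310×10^5 + 7.200×10^5)/2 = 4.255×10^5 km.
At r₁ the circular-orbit speed is v₁ = √(μ/r₁) = 31.077 km/s.
On the transfer ellipse at r₁, vis-viva equation gives v_p = √[μ(2/r₁ − 1/a_t)] = 40.425 km/s.
First burn Δv₁ = |v_p − v₁| = 9.348 km/s.
Circular speed at r₂: v₂ = √(μ/r₂) = 13.256 km/s.
Transfer-orbit speed at r₂: v_a = √[μ(2/r₂ − 1/a_t)] = 7.3551 km/s.
Second burn Δv₂ = |v₂ − v_a| = 5.901 km/s.
Total Δv = Δv₁ + Δv₂ = 15.25 km/s.

Δv = 15.2 km/s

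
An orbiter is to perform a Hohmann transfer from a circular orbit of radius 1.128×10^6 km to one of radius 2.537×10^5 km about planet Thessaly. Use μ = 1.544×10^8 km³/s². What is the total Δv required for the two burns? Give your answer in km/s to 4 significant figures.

Δv = 11.46 km/s

Transfer-ellipse semi-major axis a_t = (r₁ + r₂)/2 = (1.128×10^6 + 2.537×10^5)/2 = 6.9085×10^5 km.
At r₁ the circular-orbit speed is v₁ = √(μ/r₁) = 11.70 km/s.
Transfer-orbit speed at r₁ (v² = μ(2/r − 1/a)): v_a = √[μ(2/r₁ − 1/a_t)] = 7.090 km/s.
First burn Δv₁ = |v_a − v₁| = 4.610 km/s.
At r₂, v₂ = √(μ/r₂) = 24.670 km/s.
Transfer-orbit speed at r₂: v_p = √[μ(2/r₂ − 1/a_t)] = 31.523 km/s.
Second burn Δv₂ = |v₂ − v_p| = 6.853 km/s.
Δv = Δv₁ + Δv₂ = 4.610 + 6.853 = 11.46 km/s.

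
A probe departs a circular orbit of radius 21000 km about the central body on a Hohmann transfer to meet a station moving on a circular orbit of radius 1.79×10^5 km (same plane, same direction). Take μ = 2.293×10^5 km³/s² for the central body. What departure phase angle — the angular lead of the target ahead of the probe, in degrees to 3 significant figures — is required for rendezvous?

φ = 105°

The Hohmann ellipse has a_t = (r₁ + r₂)/2 = 1.000×10^5 km.
Transfer time t = π√(a_t³/μ) = 2.0747×10^5 s.
The target's mean motion on its circular orbit is ω₂ = √(μ/r₂³) = 6.3230×10^-6 rad/s.
Angle swept by the target during transfer: ω₂·t = 1.3118 rad = 75.16°.
The probe traverses 180° on the transfer ellipse, so the target must lead by 180° − 75.16° = 105°.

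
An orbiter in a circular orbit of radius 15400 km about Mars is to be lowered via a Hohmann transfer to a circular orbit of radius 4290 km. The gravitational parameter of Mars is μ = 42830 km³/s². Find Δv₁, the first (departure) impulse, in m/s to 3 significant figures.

Δv₁ = 567 m/s

The Hohmann ellipse has a_t = (r₁ + r₂)/2 = 9845 km.
On the circular orbit at r = 15400 km, v_c = √(μ/r) = 1.6677 km/s.
Transfer-orbit speed at the same r (vis-viva, a = a_t): v_t = √[μ(2/r − 1/a_t)] = 1.1009 km/s.
Δv₁ = |v_t − v_c| = |1.1009 − 1.6677| = 0.5668 km/s.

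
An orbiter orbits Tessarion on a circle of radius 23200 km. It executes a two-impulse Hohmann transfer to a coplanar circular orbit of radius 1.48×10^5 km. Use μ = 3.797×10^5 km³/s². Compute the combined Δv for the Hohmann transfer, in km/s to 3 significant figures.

Semi-major axis of the transfer orbit: a_t = (23200 + 1.480×10^5)/2 = 85600 km.
At r₁ the circular-orbit speed is v₁ = √(μ/r₁) = 4.0455 km/s.
Transfer-orbit speed at r₁ (vis-viva): v_p = √[μ(2/r₁ − 1/a_t)] = 5.3195 km/s.
First burn Δv₁ = |v_p − v₁| = 1.274 km/s.
Circular speed at r₂: v₂ = √(μ/r₂) = 1.60173 km/s.
Transfer-orbit speed at r₂: v_a = √[μ(2/r₂ − 1/a_t)] = 0.833867 km/s.
Second burn Δv₂ = |v₂ − v_a| = 0.7679 km/s.
Δv = Δv₁ + Δv₂ = 1.274 + 0.7679 = 2.042 km/s.

Δv = 2.04 km/s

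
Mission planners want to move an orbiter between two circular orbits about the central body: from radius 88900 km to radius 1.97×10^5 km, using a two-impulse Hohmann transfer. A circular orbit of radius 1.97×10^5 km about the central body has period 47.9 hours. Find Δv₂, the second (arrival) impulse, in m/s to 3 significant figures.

From Kepler's third law T² = 4π²r³/μ at r = 1.97×10^5 km, T = 47.9 hours = 47.9 × 3600 s = 1.7244×10^5 s: μ = 4π²r³/T² = 1.01504×10^7 km³/s².
Semi-major axis of the transfer orbit: a_t = (88900 + 1.970×10^5)/2 = 1.4295×10^5 km.
On the circular orbit at r = 1.970×10^5 km, v_c = √(μ/r) = 7.178 km/s.
Transfer-orbit speed at the same r (vis-viva, a = a_t): v_t = √[μ(2/r − 1/a_t)] = 5.661 km/s.
Δv₂ = |v_t − v_c| = |5.661 − 7.178| = 1.517 km/s.

Δv₂ = 1520 m/s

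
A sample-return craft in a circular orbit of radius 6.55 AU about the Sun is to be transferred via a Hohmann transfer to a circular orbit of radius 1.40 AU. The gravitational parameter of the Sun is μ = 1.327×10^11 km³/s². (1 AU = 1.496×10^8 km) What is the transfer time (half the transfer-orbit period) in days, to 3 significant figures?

In km: r₁ = 6.55 × 1.496×10^8 = 9.7988×10^8 km; r₂ = 1.40 × 1.496×10^8 = 2.0944×10^8 km.
Semi-major axis of the transfer orbit: a_t = (9.7988×10^8 + 2.0944×10^8)/2 = 5.9466×10^8 km.
Half the transfer-orbit period gives t = π√(a_t³/μ) = 1.251×10^8 s.
Converting: 1.251×10^8 s ÷ 86400 s/day = 1450 days.

t = 1450 days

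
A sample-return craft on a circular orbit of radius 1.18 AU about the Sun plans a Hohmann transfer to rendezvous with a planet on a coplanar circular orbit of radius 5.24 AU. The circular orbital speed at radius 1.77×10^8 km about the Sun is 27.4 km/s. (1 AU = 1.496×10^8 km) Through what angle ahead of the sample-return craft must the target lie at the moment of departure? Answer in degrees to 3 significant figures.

φ = 93.7°

From the circular-orbit relation v² = μ/r at r = 1.77×10^8 km: μ = v²r = (27.4)² × 1.77×10^8 = 1.32885×10^11 km³/s².
In km: r₁ = 1.18 × 1.496×10^8 = 1.76528×10^8 km; r₂ = 5.24 × 1.496×10^8 = 7.83904×10^8 km.
Semi-major axis of the transfer orbit: a_t = (1.76528×10^8 + 7.83904×10^8)/2 = 4.80216×10^8 km.
The half-period of the transfer ellipse is t = π√(a_t³/μ) = 9.0692×10^7 s.
The target's mean motion on its circular orbit is ω₂ = √(μ/r₂³) = 1.6609×10^-8 rad/s.
Angle swept by the target during transfer: ω₂·t = 1.5063 rad = 86.30°.
The sample-return craft traverses 180° on the transfer ellipse, so the target must lead by 180° − 86.30° = 93.7°.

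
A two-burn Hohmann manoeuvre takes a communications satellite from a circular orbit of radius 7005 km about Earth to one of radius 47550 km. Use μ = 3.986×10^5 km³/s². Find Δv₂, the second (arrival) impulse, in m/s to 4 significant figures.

Δv₂ = 1428 m/s

Transfer-ellipse semi-major axis a_t = (r₁ + r₂)/2 = (7005 + 47550)/2 = 27277.5 km.
On the circular orbit at r = 47550 km, v_c = √(μ/r) = 2.895 km/s.
Transfer-orbit speed at the same r (vis-viva, a = a_t): v_t = √[μ(2/r − 1/a_t)] = 1.467 km/s.
Δv₂ = |v_t − v_c| = |1.467 − 2.895| = 1.428 km/s.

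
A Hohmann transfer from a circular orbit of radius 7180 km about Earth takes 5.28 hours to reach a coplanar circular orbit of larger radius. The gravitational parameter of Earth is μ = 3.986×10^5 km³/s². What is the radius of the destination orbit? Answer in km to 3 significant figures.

r₂ = 41700 km

Transfer time t = 5.28 hours = 19008 s, and t = π√(a_t³/μ).
So a_t = (μ t²/π²)^(1/3) = (3.986×10^5 × (19008)² / π²)^(1/3) = 24436 km.
Since a_t = (r₁ + r₂)/2, r₂ = 2a_t − r₁ = 2×24436 − 7180 = 41692 km.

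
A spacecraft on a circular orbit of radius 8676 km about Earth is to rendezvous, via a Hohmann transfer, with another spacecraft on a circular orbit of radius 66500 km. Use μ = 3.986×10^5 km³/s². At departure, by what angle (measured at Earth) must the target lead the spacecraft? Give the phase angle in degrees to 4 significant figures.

φ = 103.5°

The Hohmann ellipse has a_t = (r₁ + r₂)/2 = 37588 km.
The half-period of the transfer ellipse is t = π√(a_t³/μ) = 36260 s.
The target's mean motion on its circular orbit is ω₂ = √(μ/r₂³) = 3.682×10^-5 rad/s.
Angle swept by the target during transfer: ω₂·t = 1.335 rad = 76.49°.
The spacecraft traverses 180° on the transfer ellipse, so the target must lead by 180° − 76.49° = 103.5°.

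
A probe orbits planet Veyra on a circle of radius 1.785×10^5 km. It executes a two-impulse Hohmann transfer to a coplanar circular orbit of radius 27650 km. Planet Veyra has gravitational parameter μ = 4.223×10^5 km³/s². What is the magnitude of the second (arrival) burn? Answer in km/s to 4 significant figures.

Transfer-ellipse semi-major axis a_t = (r₁ + r₂)/2 = (1.785×10^5 + 27650)/2 = 1.03075×10^5 km.
Circular speed at r = 27650 km: v_c = √(μ/r) = 3.908 km/s.
Vis-viva on the transfer ellipse at r = 27650 km gives v_t = √[μ(2/r − 1/a_t)] = 5.143 km/s.
Δv₂ = |v_t − v_c| = |5.143 − 3.908| = 1.235 km/s.

Δv₂ = 1.235 km/s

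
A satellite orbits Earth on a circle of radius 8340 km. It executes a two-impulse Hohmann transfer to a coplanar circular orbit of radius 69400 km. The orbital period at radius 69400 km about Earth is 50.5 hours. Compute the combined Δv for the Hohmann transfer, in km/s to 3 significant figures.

Δv = 3.61 km/s

From Kepler's third law T² = 4π²r³/μ at r = 69400 km, T = 50.5 hours = 50.5 × 3600 s = 1.818×10^5 s: μ = 4π²r³/T² = 3.99255×10^5 km³/s².
Transfer-ellipse semi-major axis a_t = (r₁ + r₂)/2 = (8340 + 69400)/2 = 38870 km.
At r₁ the circular-orbit speed is v₁ = √(μ/r₁) = 6.919 km/s.
On the transfer ellipse at r₁, vis-viva equation gives v_p = √[μ(2/r₁ − 1/a_t)] = 9.245 km/s.
First burn Δv₁ = |v_p − v₁| = 2.326 km/s.
At r₂, v₂ = √(μ/r₂) = 2.399 km/s.
Transfer-orbit speed at r₂: v_a = √[μ(2/r₂ − 1/a_t)] = 1.111 km/s.
Second burn Δv₂ = |v₂ − v_a| = 1.288 km/s.
Δv = Δv₁ + Δv₂ = 2.326 + 1.288 = 3.614 km/s.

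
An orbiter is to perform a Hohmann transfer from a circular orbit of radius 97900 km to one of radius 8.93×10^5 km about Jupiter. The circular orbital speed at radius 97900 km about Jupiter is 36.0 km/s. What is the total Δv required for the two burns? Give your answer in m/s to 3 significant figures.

From the circular-orbit relation v² = μ/r at r = 97900 km: μ = v²r = (36.0)² × 97900 = 1.26878×10^8 km³/s².
Transfer-ellipse semi-major axis a_t = (r₁ + r₂)/2 = (97900 + 8.930×10^5)/2 = 4.9545×10^5 km.
Circular speed at r₁: v₁ = √(μ/r₁) = √(1.26878×10^8/97900) = 36.00 km/s.
On the transfer ellipse at r₁, v² = μ(2/r − 1/a) gives v_p = √[μ(2/r₁ − 1/a_t)] = 48.33 km/s.
First burn Δv₁ = |v_p − v₁| = 12.33 km/s.
Circular speed at r₂: v₂ = √(μ/r₂) = 11.92 km/s.
Transfer-orbit speed at r₂: v_a = √[μ(2/r₂ − 1/a_t)] = 5.299 km/s.
Second burn Δv₂ = |v₂ − v_a| = 6.621 km/s.
Δv = Δv₁ + Δv₂ = 12.33 + 6.621 = 18.95 km/s.

Δv = 19000 m/s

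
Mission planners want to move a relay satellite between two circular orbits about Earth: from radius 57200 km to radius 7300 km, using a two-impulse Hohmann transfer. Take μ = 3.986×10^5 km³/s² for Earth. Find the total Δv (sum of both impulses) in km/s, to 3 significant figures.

Δv = 3.84 km/s

Semi-major axis of the transfer orbit: a_t = (57200 + 7300)/2 = 32250 km.
Circular speed at r₁: v₁ = √(μ/r₁) = √(3.986×10^5/57200) = 2.640 km/s.
On the transfer ellipse at r₁, v² = μ(2/r − 1/a) gives v_a = √[μ(2/r₁ − 1/a_t)] = 1.256 km/s.
First burn Δv₁ = |v_a − v₁| = 1.384 km/s.
At r₂, v₂ = √(μ/r₂) = 7.389 km/s.
Transfer-orbit speed at r₂: v_p = √[μ(2/r₂ − 1/a_t)] = 9.841 km/s.
Second burn Δv₂ = |v₂ − v_p| = 2.452 km/s.
Δv = Δv₁ + Δv₂ = 1.384 + 2.452 = 3.836 km/s.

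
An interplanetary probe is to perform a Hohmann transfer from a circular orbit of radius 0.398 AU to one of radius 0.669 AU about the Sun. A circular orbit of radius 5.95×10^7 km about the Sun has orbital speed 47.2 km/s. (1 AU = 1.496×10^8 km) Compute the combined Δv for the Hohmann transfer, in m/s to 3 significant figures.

From the circular-orbit relation v² = μ/r at r = 5.95×10^7 km: μ = v²r = (47.2)² × 5.95×10^7 = 1.32556×10^11 km³/s².
In km: r₁ = 0.398 × 1.496×10^8 = 5.95408×10^7 km; r₂ = 0.669 × 1.496×10^8 = 1.000824×10^8 km.
Transfer-ellipse semi-major axis a_t = (r₁ + r₂)/2 = (5.95408×10^7 + 1.000824×10^8)/2 = 7.98116×10^7 km.
Circular speed at r₁: v₁ = √(μ/r₁) = √(1.32556×10^11/5.95408×10^7) = 47.184 km/s.
On the transfer ellipse at r₁, vis-viva gives v_p = √[μ(2/r₁ − 1/a_t)] = 52.837 km/s.
First burn Δv₁ = |v_p − v₁| = 5.653 km/s.
At r₂, v₂ = √(μ/r₂) = 36.39 km/s.
Transfer-orbit speed at r₂: v_a = √[μ(2/r₂ − 1/a_t)] = 31.43 km/s.
Second burn Δv₂ = |v₂ − v_a| = 4.960 km/s.
Total Δv = Δv₁ + Δv₂ = 10.61 km/s.

Δv = 10600 m/s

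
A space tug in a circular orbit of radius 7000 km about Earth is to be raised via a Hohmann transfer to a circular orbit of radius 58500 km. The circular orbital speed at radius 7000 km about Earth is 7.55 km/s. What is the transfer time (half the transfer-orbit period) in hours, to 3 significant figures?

From the circular-orbit relation v² = μ/r at r = 7000 km: μ = v²r = (7.55)² × 7000 = 3.99018×10^5 km³/s².
Semi-major axis of the transfer orbit: a_t = (7000 + 58500)/2 = 32750 km.
Half the transfer-orbit period gives t = π√(a_t³/μ) = 29480 s.
Converting: 29480 s ÷ 3600 s/hour = 8.19 hours.

t = 8.19 hours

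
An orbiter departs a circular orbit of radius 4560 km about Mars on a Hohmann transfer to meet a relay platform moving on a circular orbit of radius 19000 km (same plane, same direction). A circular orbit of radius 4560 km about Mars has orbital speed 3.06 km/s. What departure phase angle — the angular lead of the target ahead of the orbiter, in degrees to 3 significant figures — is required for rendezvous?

From the circular-orbit relation v² = μ/r at r = 4560 km: μ = v²r = (3.06)² × 4560 = 42698.0 km³/s².
Semi-major axis of the transfer orbit: a_t = (4560 + 19000)/2 = 11780 km.
The half-period of the transfer ellipse is t = π√(a_t³/μ) = 19439 s.
The target's mean motion on its circular orbit is ω₂ = √(μ/r₂³) = 7.8899×10^-5 rad/s.
Angle swept by the target during transfer: ω₂·t = 1.5337 rad = 87.87°.
Arrival is 180° from departure on the ellipse, so φ = 180° − 87.87° = 92.1°.

φ = 92.1°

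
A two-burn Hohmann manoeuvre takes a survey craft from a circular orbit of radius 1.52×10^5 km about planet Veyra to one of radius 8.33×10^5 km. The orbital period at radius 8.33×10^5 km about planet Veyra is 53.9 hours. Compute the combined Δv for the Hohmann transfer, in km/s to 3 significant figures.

From Kepler's third law T² = 4π²r³/μ at r = 8.33×10^5 km, T = 53.9 hours = 53.9 × 3600 s = 1.9404×10^5 s: μ = 4π²r³/T² = 6.06055×10^8 km³/s².
Transfer-ellipse semi-major axis a_t = (r₁ + r₂)/2 = (1.520×10^5 + 8.330×10^5)/2 = 4.925×10^5 km.
Circular speed at r₁: v₁ = √(μ/r₁) = √(6.06055×10^8/1.520×10^5) = 63.14 km/s.
Transfer-orbit speed at r₁ (vis-viva equation): v_p = √[μ(2/r₁ − 1/a_t)] = 82.12 km/s.
First burn Δv₁ = |v_p − v₁| = 18.98 km/s.
Circular speed at r₂: v₂ = √(μ/r₂) = 26.97 km/s.
Transfer-orbit speed at r₂: v_a = √[μ(2/r₂ − 1/a_t)] = 14.98 km/s.
Second burn Δv₂ = |v₂ − v_a| = 11.99 km/s.
Total Δv = Δv₁ + Δv₂ = 30.97 km/s.

Δv = 31.0 km/s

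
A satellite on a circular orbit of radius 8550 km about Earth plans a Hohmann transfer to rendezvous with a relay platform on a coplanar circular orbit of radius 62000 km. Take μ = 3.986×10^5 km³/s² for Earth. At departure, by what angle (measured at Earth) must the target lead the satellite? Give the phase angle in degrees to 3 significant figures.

Semi-major axis of the transfer orbit: a_t = (8550 + 62000)/2 = 35275 km.
The half-period of the transfer ellipse is t = π√(a_t³/μ) = 32967 s.
The target's mean motion on its circular orbit is ω₂ = √(μ/r₂³) = 4.0896×10^-5 rad/s.
Angle swept by the target during transfer: ω₂·t = 1.3482 rad = 77.25°.
Arrival is 180° from departure on the ellipse, so φ = 180° − 77.25° = 103°.

φ = 103°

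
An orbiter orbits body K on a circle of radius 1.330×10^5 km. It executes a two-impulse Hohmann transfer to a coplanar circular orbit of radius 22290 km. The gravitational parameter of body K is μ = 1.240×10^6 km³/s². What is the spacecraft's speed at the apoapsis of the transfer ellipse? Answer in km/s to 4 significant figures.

Semi-major axis of the transfer orbit: a_t = (1.330×10^5 + 22290)/2 = 77645 km.
At apoapsis, r = 1.330×10^5 km.
Applying v² = μ(2/r − 1/a_t): v = 1.636 km/s.

v = 1.636 km/s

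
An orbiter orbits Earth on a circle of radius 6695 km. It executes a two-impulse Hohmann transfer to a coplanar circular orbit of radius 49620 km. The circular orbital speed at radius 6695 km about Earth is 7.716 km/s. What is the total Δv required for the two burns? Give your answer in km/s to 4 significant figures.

Δv = 3.979 km/s

From the circular-orbit relation v² = μ/r at r = 6695 km: μ = v²r = (7.716)² × 6695 = 3.98598×10^5 km³/s².
Transfer-ellipse semi-major axis a_t = (r₁ + r₂)/2 = (6695 + 49620)/2 = 28157.5 km.
At r₁ the circular-orbit speed is v₁ = √(μ/r₁) = 7.7160 km/s.
Transfer-orbit speed at r₁ (v² = μ(2/r − 1/a)): v_p = √[μ(2/r₁ − 1/a_t)] = 10.243 km/s.
First burn Δv₁ = |v_p − v₁| = 2.527 km/s.
At r₂, v₂ = √(μ/r₂) = 2.834 km/s.
Transfer-orbit speed at r₂: v_a = √[μ(2/r₂ − 1/a_t)] = 1.382 km/s.
Second burn Δv₂ = |v₂ − v_a| = 1.452 km/s.
Total Δv = Δv₁ + Δv₂ = 3.979 km/s.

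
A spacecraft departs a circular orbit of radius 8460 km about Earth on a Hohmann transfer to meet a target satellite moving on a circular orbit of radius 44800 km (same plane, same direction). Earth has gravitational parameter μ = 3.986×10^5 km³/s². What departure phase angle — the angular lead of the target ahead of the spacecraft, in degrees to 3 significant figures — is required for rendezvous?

Semi-major axis of the transfer orbit: a_t = (8460 + 44800)/2 = 26630 km.
The half-period of the transfer ellipse is t = π√(a_t³/μ) = 21624.1 s.
The target's mean motion on its circular orbit is ω₂ = √(μ/r₂³) = 6.65812×10^-5 rad/s.
Angle swept by the target during transfer: ω₂·t = 1.4398 rad = 82.49°.
Arrival is 180° from departure on the ellipse, so φ = 180° − 82.49° = 97.5°.

φ = 97.5°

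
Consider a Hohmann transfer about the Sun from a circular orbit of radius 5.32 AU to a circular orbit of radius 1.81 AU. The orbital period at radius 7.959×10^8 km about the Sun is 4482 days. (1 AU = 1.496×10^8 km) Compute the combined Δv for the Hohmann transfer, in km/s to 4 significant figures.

From Kepler's third law T² = 4π²r³/μ at r = 7.959×10^8 km, T = 4482 days = 4482 × 86400 s = 3.872448×10^8 s: μ = 4π²r³/T² = 1.32728×10^11 km³/s².
In km: r₁ = 5.32 × 1.496×10^8 = 7.95872×10^8 km; r₂ = 1.81 × 1.496×10^8 = 2.70776×10^8 km.
The Hohmann ellipse has a_t = (r₁ + r₂)/2 = 5.33324×10^8 km.
Circular speed at r₁: v₁ = √(μ/r₁) = √(1.32728×10^11/7.95872×10^8) = 12.914 km/s.
On the transfer ellipse at r₁, vis-viva equation gives v_a = √[μ(2/r₁ − 1/a_t)] = 9.2017 km/s.
First burn Δv₁ = |v_a − v₁| = 3.712 km/s.
At r₂, v₂ = √(μ/r₂) = 22.140 km/s.
Transfer-orbit speed at r₂: v_p = √[μ(2/r₂ − 1/a_t)] = 27.046 km/s.
Second burn Δv₂ = |v₂ − v_p| = 4.906 km/s.
Total Δv = Δv₁ + Δv₂ = 8.618 km/s.

Δv = 8.618 km/s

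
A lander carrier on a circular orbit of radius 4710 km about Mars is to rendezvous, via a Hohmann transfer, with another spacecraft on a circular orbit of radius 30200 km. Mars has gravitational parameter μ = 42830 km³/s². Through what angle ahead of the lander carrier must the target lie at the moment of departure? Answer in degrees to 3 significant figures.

Semi-major axis of the transfer orbit: a_t = (4710 + 30200)/2 = 17455 km.
The half-period of the transfer ellipse is t = π√(a_t³/μ) = 35010 s.
The target's mean motion on its circular orbit is ω₂ = √(μ/r₂³) = 3.943×10^-5 rad/s.
Angle swept by the target during transfer: ω₂·t = 1.3804 rad = 79.09°.
Arrival is 180° from departure on the ellipse, so φ = 180° − 79.09° = 101°.

φ = 101°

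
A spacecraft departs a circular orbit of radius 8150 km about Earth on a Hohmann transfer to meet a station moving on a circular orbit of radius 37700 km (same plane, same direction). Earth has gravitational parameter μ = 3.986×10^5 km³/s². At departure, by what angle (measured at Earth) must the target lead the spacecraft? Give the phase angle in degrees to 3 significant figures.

φ = 94.6°

Semi-major axis of the transfer orbit: a_t = (8150 + 37700)/2 = 22925 km.
Transfer time t = π√(a_t³/μ) = 17272 s.
The target's mean motion on its circular orbit is ω₂ = √(μ/r₂³) = 8.6250×10^-5 rad/s.
Angle swept by the target during transfer: ω₂·t = 1.4897 rad = 85.354°.
Arrival is 180° from departure on the ellipse, so φ = 180° − 85.354° = 94.6°.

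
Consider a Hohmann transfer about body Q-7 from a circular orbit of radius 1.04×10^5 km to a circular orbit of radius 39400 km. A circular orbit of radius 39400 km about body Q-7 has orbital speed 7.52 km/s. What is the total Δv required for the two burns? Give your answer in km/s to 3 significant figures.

From the circular-orbit relation v² = μ/r at r = 39400 km: μ = v²r = (7.52)² × 39400 = 2.22809×10^6 km³/s².
Transfer-ellipse semi-major axis a_t = (r₁ + r₂)/2 = (1.040×10^5 + 39400)/2 = 71700 km.
Circular speed at r₁: v₁ = √(μ/r₁) = √(2.22809×10^6/1.040×10^5) = 4.62860 km/s.
On the transfer ellipse at r₁, vis-viva gives v_a = √[μ(2/r₁ − 1/a_t)] = 3.43114 km/s.
First burn Δv₁ = |v_a − v₁| = 1.197 km/s.
Circular speed at r₂: v₂ = √(μ/r₂) = 7.520 km/s.
Transfer-orbit speed at r₂: v_p = √[μ(2/r₂ − 1/a_t)] = 9.057 km/s.
Second burn Δv₂ = |v₂ − v_p| = 1.537 km/s.
Total Δv = Δv₁ + Δv₂ = 2.734 km/s.

Δv = 2.73 km/s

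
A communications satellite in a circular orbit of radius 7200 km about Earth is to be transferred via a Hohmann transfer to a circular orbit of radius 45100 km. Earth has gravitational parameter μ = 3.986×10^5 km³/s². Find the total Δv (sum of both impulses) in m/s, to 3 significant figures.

Semi-major axis of the transfer orbit: a_t = (7200 + 45100)/2 = 26150 km.
Circular speed at r₁: v₁ = √(μ/r₁) = √(3.986×10^5/7200) = 7.4405 km/s.
On the transfer ellipse at r₁, vis-viva gives v_p = √[μ(2/r₁ − 1/a_t)] = 9.7714 km/s.
First burn Δv₁ = |v_p − v₁| = 2.331 km/s.
Circular speed at r₂: v₂ = √(μ/r₂) = 2.973 km/s.
Transfer-orbit speed at r₂: v_a = √[μ(2/r₂ − 1/a_t)] = 1.560 km/s.
Second burn Δv₂ = |v₂ − v_a| = 1.413 km/s.
Total Δv = Δv₁ + Δv₂ = 3.744 km/s.

Δv = 3740 m/s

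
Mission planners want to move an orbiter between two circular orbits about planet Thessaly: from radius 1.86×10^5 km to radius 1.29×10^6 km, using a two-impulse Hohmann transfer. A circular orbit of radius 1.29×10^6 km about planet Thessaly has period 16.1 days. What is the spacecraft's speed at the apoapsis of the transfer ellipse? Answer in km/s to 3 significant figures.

From Kepler's third law T² = 4π²r³/μ at r = 1.29×10^6 km, T = 16.1 days = 16.1 × 86400 s = 1.39104×10^6 s: μ = 4π²r³/T² = 4.37975×10^7 km³/s².
Transfer-ellipse semi-major axis a_t = (r₁ + r₂)/2 = (1.860×10^5 + 1.290×10^6)/2 = 7.380×10^5 km.
The apoapsis of the transfer ellipse is at r = 1.290×10^6 km.
Applying v² = μ(2/r − 1/a_t): v = 2.925 km/s.

v = 2.93 km/s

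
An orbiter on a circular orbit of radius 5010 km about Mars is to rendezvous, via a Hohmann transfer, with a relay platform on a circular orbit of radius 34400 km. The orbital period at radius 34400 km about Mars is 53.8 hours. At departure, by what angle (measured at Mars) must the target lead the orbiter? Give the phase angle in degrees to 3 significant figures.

From Kepler's third law T² = 4π²r³/μ at r = 34400 km, T = 53.8 hours = 53.8 × 3600 s = 1.9368×10^5 s: μ = 4π²r³/T² = 42841.6 km³/s².
The Hohmann ellipse has a_t = (r₁ + r₂)/2 = 19705 km.
The half-period of the transfer ellipse is t = π√(a_t³/μ) = 41980 s.
The target's mean motion on its circular orbit is ω₂ = √(μ/r₂³) = 3.244×10^-5 rad/s.
Angle swept by the target during transfer: ω₂·t = 1.362 rad = 78.04°.
The orbiter traverses 180° on the transfer ellipse, so the target must lead by 180° − 78.04° = 102°.

φ = 102°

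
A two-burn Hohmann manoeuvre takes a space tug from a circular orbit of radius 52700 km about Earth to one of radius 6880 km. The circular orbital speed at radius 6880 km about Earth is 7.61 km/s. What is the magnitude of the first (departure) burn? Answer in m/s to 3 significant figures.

Δv₁ = 1430 m/s

From the circular-orbit relation v² = μ/r at r = 6880 km: μ = v²r = (7.61)² × 6880 = 3.98435×10^5 km³/s².
The Hohmann ellipse has a_t = (r₁ + r₂)/2 = 29790 km.
On the circular orbit at r = 52700 km, v_c = √(μ/r) = 2.7496 km/s.
Transfer-orbit speed at the same r (vis-viva, a = a_t): v_t = √[μ(2/r − 1/a_t)] = 1.3214 km/s.
Δv₁ = |v_t − v_c| = |1.3214 − 2.7496| = 1.428 km/s.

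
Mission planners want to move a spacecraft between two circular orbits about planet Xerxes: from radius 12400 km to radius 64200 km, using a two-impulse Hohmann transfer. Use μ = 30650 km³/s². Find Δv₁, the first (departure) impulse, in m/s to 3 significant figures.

The Hohmann ellipse has a_t = (r₁ + r₂)/2 = 38300 km.
Circular speed at r = 12400 km: v_c = √(μ/r) = 1.5722 km/s.
Transfer-orbit speed at the same r (vis-viva, a = a_t): v_t = √[μ(2/r − 1/a_t)] = 2.0355 km/s.
Δv₁ = |v_t − v_c| = |2.0355 − 1.5722| = 0.4633 km/s.

Δv₁ = 463 m/s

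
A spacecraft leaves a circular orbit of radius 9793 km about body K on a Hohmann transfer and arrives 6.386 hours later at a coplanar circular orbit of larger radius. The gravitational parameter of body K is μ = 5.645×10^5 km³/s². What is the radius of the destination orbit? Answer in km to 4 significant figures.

Transfer time t = 6.386 hours = 22989.6 s, and t = π√(a_t³/μ).
So a_t = (μ t²/π²)^(1/3) = (5.645×10^5 × (22989.6)² / π²)^(1/3) = 31151 km.
Since a_t = (r₁ + r₂)/2, r₂ = 2a_t − r₁ = 2×31151 − 9793 = 52509 km.

r₂ = 52510 km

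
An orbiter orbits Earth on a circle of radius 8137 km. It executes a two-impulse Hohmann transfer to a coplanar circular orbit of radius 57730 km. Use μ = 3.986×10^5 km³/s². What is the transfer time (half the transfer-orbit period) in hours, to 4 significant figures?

t = 8.261 hours

The Hohmann ellipse has a_t = (r₁ + r₂)/2 = 32933.5 km.
By Kepler's third law the transfer-orbit period is T = 2π√(a_t³/μ), so t = T/2 = 29740 s.
Converting: 29740 s ÷ 3600 s/hour = 8.261 hours.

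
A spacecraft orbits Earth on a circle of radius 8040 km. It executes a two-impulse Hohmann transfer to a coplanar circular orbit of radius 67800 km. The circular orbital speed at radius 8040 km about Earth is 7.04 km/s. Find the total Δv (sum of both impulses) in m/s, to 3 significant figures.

Δv = 3680 m/s

From the circular-orbit relation v² = μ/r at r = 8040 km: μ = v²r = (7.04)² × 8040 = 3.98475×10^5 km³/s².
Semi-major axis of the transfer orbit: a_t = (8040 + 67800)/2 = 37920 km.
Circular speed at r₁: v₁ = √(μ/r₁) = √(3.98475×10^5/8040) = 7.040 km/s.
Transfer-orbit speed at r₁ (vis-viva): v_p = √[μ(2/r₁ − 1/a_t)] = 9.414 km/s.
First burn Δv₁ = |v_p − v₁| = 2.374 km/s.
At r₂, v₂ = √(μ/r₂) = 2.424 km/s.
Transfer-orbit speed at r₂: v_a = √[μ(2/r₂ − 1/a_t)] = 1.116 km/s.
Second burn Δv₂ = |v₂ − v_a| = 1.308 km/s.
Total Δv = Δv₁ + Δv₂ = 3.682 km/s.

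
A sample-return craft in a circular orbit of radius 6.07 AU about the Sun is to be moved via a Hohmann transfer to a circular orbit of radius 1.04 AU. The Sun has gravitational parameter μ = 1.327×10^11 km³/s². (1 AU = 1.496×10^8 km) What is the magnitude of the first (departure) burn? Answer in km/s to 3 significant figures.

In km: r₁ = 6.07 × 1.496×10^8 = 9.08072×10^8 km; r₂ = 1.04 × 1.496×10^8 = 1.55584×10^8 km.
The Hohmann ellipse has a_t = (r₁ + r₂)/2 = 5.31828×10^8 km.
Circular speed at r = 9.08072×10^8 km: v_c = √(μ/r) = 12.0886 km/s.
Transfer-orbit speed at the same r (vis-viva, a = a_t): v_t = √[μ(2/r − 1/a_t)] = 6.53841 km/s.
Δv₁ = |v_t − v_c| = |6.53841 − 12.0886| = 5.550 km/s.

Δv₁ = 5.55 km/s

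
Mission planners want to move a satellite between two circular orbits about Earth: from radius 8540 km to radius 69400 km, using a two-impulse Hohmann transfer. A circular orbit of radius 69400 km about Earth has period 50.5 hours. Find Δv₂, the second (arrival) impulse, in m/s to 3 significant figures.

From Kepler's third law T² = 4π²r³/μ at r = 69400 km, T = 50.5 hours = 50.5 × 3600 s = 1.818×10^5 s: μ = 4π²r³/T² = 3.99255×10^5 km³/s².
Semi-major axis of the transfer orbit: a_t = (8540 + 69400)/2 = 38970 km.
On the circular orbit at r = 69400 km, v_c = √(μ/r) = 2.399 km/s.
Transfer-orbit speed at the same r (vis-viva, a = a_t): v_t = √[μ(2/r − 1/a_t)] = 1.123 km/s.
Δv₂ = |v_t − v_c| = |1.123 − 2.399| = 1.276 km/s.

Δv₂ = 1280 m/s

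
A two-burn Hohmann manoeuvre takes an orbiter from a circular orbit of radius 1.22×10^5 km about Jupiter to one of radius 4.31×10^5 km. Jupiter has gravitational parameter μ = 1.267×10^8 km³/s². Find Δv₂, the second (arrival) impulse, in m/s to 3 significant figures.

Transfer-ellipse semi-major axis a_t = (r₁ + r₂)/2 = (1.220×10^5 + 4.310×10^5)/2 = 2.765×10^5 km.
On the circular orbit at r = 4.310×10^5 km, v_c = √(μ/r) = 17.1455 km/s.
Transfer-orbit speed at the same r (vis-viva, a = a_t): v_t = √[μ(2/r − 1/a_t)] = 11.3889 km/s.
Δv₂ = |v_t − v_c| = |11.3889 − 17.1455| = 5.757 km/s.

Δv₂ = 5760 m/s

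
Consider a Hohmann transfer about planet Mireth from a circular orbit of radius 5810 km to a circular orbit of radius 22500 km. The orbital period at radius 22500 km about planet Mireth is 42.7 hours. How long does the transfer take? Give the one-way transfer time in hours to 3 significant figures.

From Kepler's third law T² = 4π²r³/μ at r = 22500 km, T = 42.7 hours = 42.7 × 3600 s = 1.5372×10^5 s: μ = 4π²r³/T² = 19030.3 km³/s².
Transfer-ellipse semi-major axis a_t = (r₁ + r₂)/2 = (5810 + 22500)/2 = 14155 km.
Transfer time t = π√(a_t³/μ) = π√((14155)³ / 19030.3) = 38350 s.
Converting: 38350 s ÷ 3600 s/hour = 10.7 hours.

t = 10.7 hours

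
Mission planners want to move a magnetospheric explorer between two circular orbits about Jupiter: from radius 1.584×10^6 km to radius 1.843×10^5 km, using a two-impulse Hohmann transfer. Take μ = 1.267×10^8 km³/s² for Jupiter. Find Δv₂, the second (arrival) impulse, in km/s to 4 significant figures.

Transfer-ellipse semi-major axis a_t = (r₁ + r₂)/2 = (1.584×10^6 + 1.843×10^5)/2 = 8.8415×10^5 km.
On the circular orbit at r = 1.843×10^5 km, v_c = √(μ/r) = 26.220 km/s.
Transfer-orbit speed at the same r (vis-viva, a = a_t): v_t = √[μ(2/r − 1/a_t)] = 35.095 km/s.
Δv₂ = |v_t − v_c| = |35.095 − 26.220| = 8.875 km/s.

Δv₂ = 8.875 km/s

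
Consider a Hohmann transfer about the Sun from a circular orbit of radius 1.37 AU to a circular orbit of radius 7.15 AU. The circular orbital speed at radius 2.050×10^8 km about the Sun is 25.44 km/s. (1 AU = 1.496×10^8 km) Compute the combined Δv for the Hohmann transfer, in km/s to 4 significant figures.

From the circular-orbit relation v² = μ/r at r = 2.050×10^8 km: μ = v²r = (25.44)² × 2.050×10^8 = 1.32675×10^11 km³/s².
In km: r₁ = 1.37 × 1.496×10^8 = 2.04952×10^8 km; r₂ = 7.15 × 1.496×10^8 = 1.06964×10^9 km.
The Hohmann ellipse has a_t = (r₁ + r₂)/2 = 6.37296×10^8 km.
At r₁ the circular-orbit speed is v₁ = √(μ/r₁) = 25.443 km/s.
On the transfer ellipse at r₁, vis-viva equation gives v_p = √[μ(2/r₁ − 1/a_t)] = 32.962 km/s.
First burn Δv₁ = |v_p − v₁| = 7.519 km/s.
At r₂, v₂ = √(μ/r₂) = 11.137 km/s.
Transfer-orbit speed at r₂: v_a = √[μ(2/r₂ − 1/a_t)] = 6.3158 km/s.
Second burn Δv₂ = |v₂ − v_a| = 4.821 km/s.
Δv = Δv₁ + Δv₂ = 7.519 + 4.821 = 12.34 km/s.

Δv = 12.34 km/s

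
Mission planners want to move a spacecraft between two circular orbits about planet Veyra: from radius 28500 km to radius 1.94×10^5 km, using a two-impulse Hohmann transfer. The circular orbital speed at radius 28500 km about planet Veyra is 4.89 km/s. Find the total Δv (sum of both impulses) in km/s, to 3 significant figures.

Δv = 2.49 km/s

From the circular-orbit relation v² = μ/r at r = 28500 km: μ = v²r = (4.89)² × 28500 = 6.81495×10^5 km³/s².
Transfer-ellipse semi-major axis a_t = (r₁ + r₂)/2 = (28500 + 1.940×10^5)/2 = 1.1125×10^5 km.
At r₁ the circular-orbit speed is v₁ = √(μ/r₁) = 4.890 km/s.
Transfer-orbit speed at r₁ (vis-viva equation): v_p = √[μ(2/r₁ − 1/a_t)] = 6.457 km/s.
First burn Δv₁ = |v_p − v₁| = 1.567 km/s.
Circular speed at r₂: v₂ = √(μ/r₂) = 1.87426 km/s.
Transfer-orbit speed at r₂: v_a = √[μ(2/r₂ − 1/a_t)] = 0.948643 km/s.
Second burn Δv₂ = |v₂ − v_a| = 0.9256 km/s.
Δv = Δv₁ + Δv₂ = 1.567 + 0.9256 = 2.493 km/s.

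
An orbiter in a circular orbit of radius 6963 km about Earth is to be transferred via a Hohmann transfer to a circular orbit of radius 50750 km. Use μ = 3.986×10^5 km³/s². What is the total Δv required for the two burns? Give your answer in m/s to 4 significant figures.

Semi-major axis of the transfer orbit: a_t = (6963 + 50750)/2 = 28856.5 km.
At r₁ the circular-orbit speed is v₁ = √(μ/r₁) = 7.5661 km/s.
Transfer-orbit speed at r₁ (v² = μ(2/r − 1/a)): v_p = √[μ(2/r₁ − 1/a_t)] = 10.034 km/s.
First burn Δv₁ = |v_p − v₁| = 2.468 km/s.
At r₂, v₂ = √(μ/r₂) = 2.803 km/s.
Transfer-orbit speed at r₂: v_a = √[μ(2/r₂ − 1/a_t)] = 1.377 km/s.
Second burn Δv₂ = |v₂ − v_a| = 1.426 km/s.
Total Δv = Δv₁ + Δv₂ = 3.894 km/s.

Δv = 3894 m/s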